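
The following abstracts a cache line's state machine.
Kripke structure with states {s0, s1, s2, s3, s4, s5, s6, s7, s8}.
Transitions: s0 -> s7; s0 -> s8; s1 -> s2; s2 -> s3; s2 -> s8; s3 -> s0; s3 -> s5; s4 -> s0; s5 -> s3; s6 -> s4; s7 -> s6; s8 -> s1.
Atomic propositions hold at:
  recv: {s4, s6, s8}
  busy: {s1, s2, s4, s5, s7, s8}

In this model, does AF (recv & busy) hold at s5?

No

Sat(recv & busy) = {s4, s8}
AF (recv & busy): least fixpoint, start Z0 = {s4, s8}, add states with every successor in Z. Z1 = {s4, s6, s8}; Z2 = {s4, s6, s7, s8}; Z3 = {s0, s4, s6, s7, s8}; fixed.
Sat(AF (recv & busy)) = {s0, s4, s6, s7, s8}
s5 ∉ Sat(AF (recv & busy)) = {s0, s4, s6, s7, s8}, so the formula does not hold at s5.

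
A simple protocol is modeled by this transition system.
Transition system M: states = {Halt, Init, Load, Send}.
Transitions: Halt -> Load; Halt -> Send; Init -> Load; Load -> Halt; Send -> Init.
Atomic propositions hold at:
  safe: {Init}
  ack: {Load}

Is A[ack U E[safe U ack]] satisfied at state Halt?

E[safe U ack]: least fixpoint, start Z0 = Sat(ack) = {Load}, add states in Sat(safe) with some successor in Z. Z1 = {Init, Load}; fixed.
Sat(E[safe U ack]) = {Init, Load}
A[ack U E[safe U ack]]: least fixpoint, start Z0 = Sat(E[safe U ack]) = {Init, Load}, add states in Sat(ack) with every successor in Z. Already a fixed point.
Sat(A[ack U E[safe U ack]]) = {Init, Load}
Halt ∉ Sat(A[ack U E[safe U ack]]) = {Init, Load}, so the formula does not hold at Halt.

No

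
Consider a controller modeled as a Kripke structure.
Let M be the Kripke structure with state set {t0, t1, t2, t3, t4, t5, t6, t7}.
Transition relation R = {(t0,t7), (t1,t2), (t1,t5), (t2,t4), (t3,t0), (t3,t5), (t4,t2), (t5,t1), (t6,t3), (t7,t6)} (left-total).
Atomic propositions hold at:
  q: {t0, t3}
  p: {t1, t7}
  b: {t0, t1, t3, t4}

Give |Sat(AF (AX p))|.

Sat(AX p) = {s : every successor in {t1, t7}} = {t0, t5}
AF (AX p): least fixpoint, start Z0 = {t0, t5}, add states with every successor in Z. Z1 = {t0, t3, t5}; Z2 = {t0, t3, t5, t6}; Z3 = {t0, t3, t5, t6, t7}; fixed.
Sat(AF (AX p)) = {t0, t3, t5, t6, t7}
|Sat(AF (AX p))| = |{t0, t3, t5, t6, t7}| = 5.

5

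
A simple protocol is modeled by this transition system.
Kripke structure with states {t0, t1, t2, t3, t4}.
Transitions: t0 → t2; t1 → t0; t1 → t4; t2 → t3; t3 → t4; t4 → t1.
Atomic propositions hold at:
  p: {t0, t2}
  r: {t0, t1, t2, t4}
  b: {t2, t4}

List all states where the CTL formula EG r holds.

{t1, t4}

EG r: greatest fixpoint, start Z0 = {t0, t1, t2, t4}, keep only states in Sat with some successor in Z. Z1 = {t0, t1, t4}; Z2 = {t1, t4}; fixed.
Sat(EG r) = {t1, t4}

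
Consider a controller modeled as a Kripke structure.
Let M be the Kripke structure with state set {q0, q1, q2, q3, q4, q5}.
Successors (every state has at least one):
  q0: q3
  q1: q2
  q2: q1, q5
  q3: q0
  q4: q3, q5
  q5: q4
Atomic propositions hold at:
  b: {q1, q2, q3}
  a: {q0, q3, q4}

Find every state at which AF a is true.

AF a: least fixpoint, start Z0 = {q0, q3, q4}, add states with every successor in Z. Z1 = {q0, q3, q4, q5}; fixed.
Sat(AF a) = {q0, q3, q4, q5}

{q0, q3, q4, q5}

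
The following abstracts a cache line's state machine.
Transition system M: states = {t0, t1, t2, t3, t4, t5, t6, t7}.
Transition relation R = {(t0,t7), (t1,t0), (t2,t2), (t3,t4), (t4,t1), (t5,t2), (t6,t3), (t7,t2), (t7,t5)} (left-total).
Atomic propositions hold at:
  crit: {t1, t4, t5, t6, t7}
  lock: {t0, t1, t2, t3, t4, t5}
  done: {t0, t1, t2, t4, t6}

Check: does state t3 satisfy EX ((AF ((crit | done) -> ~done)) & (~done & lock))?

Sat(crit | done) = {t0, t1, t2, t4, t5, t6, t7}
Sat(~done) = {t3, t5, t7}
Sat((crit | done) -> ~done) = {t3, t5, t7}
AF ((crit | done) -> ~done): least fixpoint, start Z0 = {t3, t5, t7}, add states with every successor in Z. Z1 = {t0, t3, t5, t6, t7}; Z2 = {t0, t1, t3, t5, t6, t7}; Z3 = {t0, t1, t3, t4, t5, t6, t7}; fixed.
Sat(AF ((crit | done) -> ~done)) = {t0, t1, t3, t4, t5, t6, t7}
Sat(~done & lock) = {t3, t5}
Sat((AF ((crit | done) -> ~done)) & (~done & lock)) = {t3, t5}
Sat(EX ((AF ((crit | done) -> ~done)) & (~done & lock))) = {s : some successor in {t3, t5}} = {t6, t7}
t3 ∉ Sat(EX ((AF ((crit | done) -> ~done)) & (~done & lock))) = {t6, t7}, so the formula does not hold at t3.

No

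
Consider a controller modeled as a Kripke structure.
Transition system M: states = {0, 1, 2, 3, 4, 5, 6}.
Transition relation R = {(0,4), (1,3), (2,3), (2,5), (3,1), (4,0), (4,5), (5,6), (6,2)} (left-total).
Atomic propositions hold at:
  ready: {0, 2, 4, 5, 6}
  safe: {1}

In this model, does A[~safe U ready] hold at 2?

Sat(~safe) = {0, 2, 3, 4, 5, 6}
A[~safe U ready]: least fixpoint, start Z0 = Sat(ready) = {0, 2, 4, 5, 6}, add states in Sat(~safe) with every successor in Z. Already a fixed point.
Sat(A[~safe U ready]) = {0, 2, 4, 5, 6}
2 ∈ Sat(A[~safe U ready]) = {0, 2, 4, 5, 6}, so the formula holds at 2.

Yes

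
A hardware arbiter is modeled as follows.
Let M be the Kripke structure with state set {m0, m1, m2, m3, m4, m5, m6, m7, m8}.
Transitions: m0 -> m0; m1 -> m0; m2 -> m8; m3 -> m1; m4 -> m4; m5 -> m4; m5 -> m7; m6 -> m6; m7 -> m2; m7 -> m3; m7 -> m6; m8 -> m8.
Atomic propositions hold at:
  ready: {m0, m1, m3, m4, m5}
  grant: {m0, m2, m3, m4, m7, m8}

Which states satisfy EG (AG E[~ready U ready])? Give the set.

Sat(~ready) = {m2, m6, m7, m8}
E[~ready U ready]: least fixpoint, start Z0 = Sat(ready) = {m0, m1, m3, m4, m5}, add states in Sat(~ready) with some successor in Z. Z1 = {m0, m1, m3, m4, m5, m7}; fixed.
Sat(E[~ready U ready]) = {m0, m1, m3, m4, m5, m7}
AG E[~ready U ready]: greatest fixpoint, start Z0 = {m0, m1, m3, m4, m5, m7}, keep only states in Sat with every successor in Z. Z1 = {m0, m1, m3, m4, m5}; Z2 = {m0, m1, m3, m4}; fixed.
Sat(AG E[~ready U ready]) = {m0, m1, m3, m4}
EG (AG E[~ready U ready]): greatest fixpoint, start Z0 = {m0, m1, m3, m4}, keep only states in Sat with some successor in Z. Already a fixed point.
Sat(EG (AG E[~ready U ready])) = {m0, m1, m3, m4}

{m0, m1, m3, m4}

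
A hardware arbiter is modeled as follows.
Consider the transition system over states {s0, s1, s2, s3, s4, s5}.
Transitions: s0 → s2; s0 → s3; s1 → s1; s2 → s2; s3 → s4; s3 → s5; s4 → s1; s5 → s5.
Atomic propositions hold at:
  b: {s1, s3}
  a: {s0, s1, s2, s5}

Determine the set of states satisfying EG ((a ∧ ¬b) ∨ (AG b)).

{s0, s1, s2, s5}

Sat(¬b) = {s0, s2, s4, s5}
Sat(a ∧ ¬b) = {s0, s2, s5}
AG b: greatest fixpoint, start Z0 = {s1, s3}, keep only states in Sat with every successor in Z. Z1 = {s1}; fixed.
Sat(AG b) = {s1}
Sat((a ∧ ¬b) ∨ (AG b)) = {s0, s1, s2, s5}
EG ((a ∧ ¬b) ∨ (AG b)): greatest fixpoint, start Z0 = {s0, s1, s2, s5}, keep only states in Sat with some successor in Z. Already a fixed point.
Sat(EG ((a ∧ ¬b) ∨ (AG b))) = {s0, s1, s2, s5}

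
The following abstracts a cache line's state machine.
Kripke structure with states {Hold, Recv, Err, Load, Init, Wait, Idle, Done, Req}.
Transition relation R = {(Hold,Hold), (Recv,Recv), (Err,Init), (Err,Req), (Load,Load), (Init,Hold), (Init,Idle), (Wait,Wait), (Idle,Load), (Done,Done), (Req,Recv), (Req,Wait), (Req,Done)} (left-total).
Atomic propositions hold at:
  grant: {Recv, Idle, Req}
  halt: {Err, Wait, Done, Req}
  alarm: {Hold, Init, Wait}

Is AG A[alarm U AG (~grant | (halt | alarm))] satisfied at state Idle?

No

Sat(~grant) = {Hold, Err, Load, Init, Wait, Done}
Sat(halt | alarm) = {Hold, Err, Init, Wait, Done, Req}
Sat(~grant | (halt | alarm)) = {Hold, Err, Load, Init, Wait, Done, Req}
AG (~grant | (halt | alarm)): greatest fixpoint, start Z0 = {Hold, Err, Load, Init, Wait, Done, Req}, keep only states in Sat with every successor in Z. Z1 = {Hold, Err, Load, Wait, Done}; Z2 = {Hold, Load, Wait, Done}; fixed.
Sat(AG (~grant | (halt | alarm))) = {Hold, Load, Wait, Done}
A[alarm U AG (~grant | (halt | alarm))]: least fixpoint, start Z0 = Sat(AG (~grant | (halt | alarm))) = {Hold, Load, Wait, Done}, add states in Sat(alarm) with every successor in Z. Already a fixed point.
Sat(A[alarm U AG (~grant | (halt | alarm))]) = {Hold, Load, Wait, Done}
AG A[alarm U AG (~grant | (halt | alarm))]: greatest fixpoint, start Z0 = {Hold, Load, Wait, Done}, keep only states in Sat with every successor in Z. Already a fixed point.
Sat(AG A[alarm U AG (~grant | (halt | alarm))]) = {Hold, Load, Wait, Done}
Idle ∉ Sat(AG A[alarm U AG (~grant | (halt | alarm))]) = {Hold, Load, Wait, Done}, so the formula does not hold at Idle.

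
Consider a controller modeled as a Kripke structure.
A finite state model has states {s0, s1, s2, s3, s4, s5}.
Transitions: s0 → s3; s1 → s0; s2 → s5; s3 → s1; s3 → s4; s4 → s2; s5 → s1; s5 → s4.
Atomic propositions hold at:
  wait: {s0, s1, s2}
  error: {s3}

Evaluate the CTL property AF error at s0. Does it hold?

Yes

AF error: least fixpoint, start Z0 = {s3}, add states with every successor in Z. Z1 = {s0, s3}; Z2 = {s0, s1, s3}; fixed.
Sat(AF error) = {s0, s1, s3}
s0 ∈ Sat(AF error) = {s0, s1, s3}, so the formula holds at s0.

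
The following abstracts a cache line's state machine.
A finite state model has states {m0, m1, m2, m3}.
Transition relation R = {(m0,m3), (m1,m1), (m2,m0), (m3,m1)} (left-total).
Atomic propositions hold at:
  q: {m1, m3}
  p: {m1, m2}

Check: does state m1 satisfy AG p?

Yes

AG p: greatest fixpoint, start Z0 = {m1, m2}, keep only states in Sat with every successor in Z. Z1 = {m1}; fixed.
Sat(AG p) = {m1}
m1 ∈ Sat(AG p) = {m1}, so the formula holds at m1.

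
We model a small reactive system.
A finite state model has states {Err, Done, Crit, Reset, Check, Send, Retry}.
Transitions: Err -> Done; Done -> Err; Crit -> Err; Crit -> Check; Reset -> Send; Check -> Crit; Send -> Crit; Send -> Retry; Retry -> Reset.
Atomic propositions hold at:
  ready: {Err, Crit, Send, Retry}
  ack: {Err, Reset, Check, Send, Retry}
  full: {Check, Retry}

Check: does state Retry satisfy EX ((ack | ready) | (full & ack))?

Sat(ack | ready) = {Err, Crit, Reset, Check, Send, Retry}
Sat(full & ack) = {Check, Retry}
Sat((ack | ready) | (full & ack)) = {Err, Crit, Reset, Check, Send, Retry}
Sat(EX ((ack | ready) | (full & ack))) = {s : some successor in {Err, Crit, Reset, Check, Send, Retry}} = {Done, Crit, Reset, Check, Send, Retry}
Retry ∈ Sat(EX ((ack | ready) | (full & ack))) = {Done, Crit, Reset, Check, Send, Retry}, so the formula holds at Retry.

Yes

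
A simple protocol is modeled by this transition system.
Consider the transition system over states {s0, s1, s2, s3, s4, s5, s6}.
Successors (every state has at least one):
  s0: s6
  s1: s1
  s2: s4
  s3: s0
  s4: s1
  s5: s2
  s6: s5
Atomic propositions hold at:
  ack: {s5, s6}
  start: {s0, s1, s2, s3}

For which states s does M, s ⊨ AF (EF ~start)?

{s0, s2, s3, s4, s5, s6}

Sat(~start) = {s4, s5, s6}
EF ~start: least fixpoint, start Z0 = {s4, s5, s6}, add states with some successor in Z. Z1 = {s0, s2, s4, s5, s6}; Z2 = {s0, s2, s3, s4, s5, s6}; fixed.
Sat(EF ~start) = {s0, s2, s3, s4, s5, s6}
AF (EF ~start): least fixpoint, start Z0 = {s0, s2, s3, s4, s5, s6}, add states with every successor in Z. Already a fixed point.
Sat(AF (EF ~start)) = {s0, s2, s3, s4, s5, s6}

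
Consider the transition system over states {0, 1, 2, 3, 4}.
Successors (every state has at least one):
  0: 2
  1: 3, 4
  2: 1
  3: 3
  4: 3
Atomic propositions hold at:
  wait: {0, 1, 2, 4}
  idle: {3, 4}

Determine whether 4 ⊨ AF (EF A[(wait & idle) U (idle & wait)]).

Yes

Sat(wait & idle) = {4}
Sat(idle & wait) = {4}
A[(wait & idle) U (idle & wait)]: least fixpoint, start Z0 = Sat((idle & wait)) = {4}, add states in Sat(wait & idle) with every successor in Z. Already a fixed point.
Sat(A[(wait & idle) U (idle & wait)]) = {4}
EF A[(wait & idle) U (idle & wait)]: least fixpoint, start Z0 = {4}, add states with some successor in Z. Z1 = {1, 4}; Z2 = {1, 2, 4}; Z3 = {0, 1, 2, 4}; fixed.
Sat(EF A[(wait & idle) U (idle & wait)]) = {0, 1, 2, 4}
AF (EF A[(wait & idle) U (idle & wait)]): least fixpoint, start Z0 = {0, 1, 2, 4}, add states with every successor in Z. Already a fixed point.
Sat(AF (EF A[(wait & idle) U (idle & wait)])) = {0, 1, 2, 4}
4 ∈ Sat(AF (EF A[(wait & idle) U (idle & wait)])) = {0, 1, 2, 4}, so the formula holds at 4.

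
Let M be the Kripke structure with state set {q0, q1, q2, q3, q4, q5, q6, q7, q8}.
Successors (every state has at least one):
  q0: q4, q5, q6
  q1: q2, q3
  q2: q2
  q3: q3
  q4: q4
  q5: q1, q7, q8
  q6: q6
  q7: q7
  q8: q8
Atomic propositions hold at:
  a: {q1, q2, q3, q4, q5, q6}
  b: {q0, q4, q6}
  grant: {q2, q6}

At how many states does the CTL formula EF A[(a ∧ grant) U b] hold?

Sat(a ∧ grant) = {q2, q6}
A[(a ∧ grant) U b]: least fixpoint, start Z0 = Sat(b) = {q0, q4, q6}, add states in Sat(a ∧ grant) with every successor in Z. Already a fixed point.
Sat(A[(a ∧ grant) U b]) = {q0, q4, q6}
EF A[(a ∧ grant) U b]: least fixpoint, start Z0 = {q0, q4, q6}, add states with some successor in Z. Already a fixed point.
Sat(EF A[(a ∧ grant) U b]) = {q0, q4, q6}
|Sat(EF A[(a ∧ grant) U b])| = |{q0, q4, q6}| = 3.

3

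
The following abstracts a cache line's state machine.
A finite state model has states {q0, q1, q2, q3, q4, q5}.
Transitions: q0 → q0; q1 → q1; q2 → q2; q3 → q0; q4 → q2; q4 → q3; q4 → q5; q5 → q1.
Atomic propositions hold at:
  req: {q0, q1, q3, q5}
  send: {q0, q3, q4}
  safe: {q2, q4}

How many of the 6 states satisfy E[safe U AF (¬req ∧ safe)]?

Sat(¬req) = {q2, q4}
Sat(¬req ∧ safe) = {q2, q4}
AF (¬req ∧ safe): least fixpoint, start Z0 = {q2, q4}, add states with every successor in Z. Already a fixed point.
Sat(AF (¬req ∧ safe)) = {q2, q4}
E[safe U AF (¬req ∧ safe)]: least fixpoint, start Z0 = Sat(AF (¬req ∧ safe)) = {q2, q4}, add states in Sat(safe) with some successor in Z. Already a fixed point.
Sat(E[safe U AF (¬req ∧ safe)]) = {q2, q4}
|Sat(E[safe U AF (¬req ∧ safe)])| = |{q2, q4}| = 2.

2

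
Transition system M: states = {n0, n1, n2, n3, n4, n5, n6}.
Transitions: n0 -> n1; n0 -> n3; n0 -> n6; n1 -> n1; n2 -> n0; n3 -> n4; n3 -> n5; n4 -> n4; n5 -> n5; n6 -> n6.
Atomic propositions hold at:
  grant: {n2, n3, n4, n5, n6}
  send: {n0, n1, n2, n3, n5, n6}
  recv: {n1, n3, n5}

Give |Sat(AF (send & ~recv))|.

Sat(~recv) = {n0, n2, n4, n6}
Sat(send & ~recv) = {n0, n2, n6}
AF (send & ~recv): least fixpoint, start Z0 = {n0, n2, n6}, add states with every successor in Z. Already a fixed point.
Sat(AF (send & ~recv)) = {n0, n2, n6}
|Sat(AF (send & ~recv))| = |{n0, n2, n6}| = 3.

3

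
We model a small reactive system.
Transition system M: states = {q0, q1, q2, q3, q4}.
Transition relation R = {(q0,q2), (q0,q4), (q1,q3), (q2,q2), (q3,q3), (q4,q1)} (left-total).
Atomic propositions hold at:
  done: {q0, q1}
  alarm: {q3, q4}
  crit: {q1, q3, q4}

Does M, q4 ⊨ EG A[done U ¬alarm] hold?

Sat(¬alarm) = {q0, q1, q2}
A[done U ¬alarm]: least fixpoint, start Z0 = Sat(¬alarm) = {q0, q1, q2}, add states in Sat(done) with every successor in Z. Already a fixed point.
Sat(A[done U ¬alarm]) = {q0, q1, q2}
EG A[done U ¬alarm]: greatest fixpoint, start Z0 = {q0, q1, q2}, keep only states in Sat with some successor in Z. Z1 = {q0, q2}; fixed.
Sat(EG A[done U ¬alarm]) = {q0, q2}
q4 ∉ Sat(EG A[done U ¬alarm]) = {q0, q2}, so the formula does not hold at q4.

No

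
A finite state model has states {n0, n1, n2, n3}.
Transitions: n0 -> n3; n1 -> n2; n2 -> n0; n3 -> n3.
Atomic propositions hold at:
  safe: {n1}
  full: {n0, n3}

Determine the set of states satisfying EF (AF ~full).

{n1, n2}

Sat(~full) = {n1, n2}
AF ~full: least fixpoint, start Z0 = {n1, n2}, add states with every successor in Z. Already a fixed point.
Sat(AF ~full) = {n1, n2}
EF (AF ~full): least fixpoint, start Z0 = {n1, n2}, add states with some successor in Z. Already a fixed point.
Sat(EF (AF ~full)) = {n1, n2}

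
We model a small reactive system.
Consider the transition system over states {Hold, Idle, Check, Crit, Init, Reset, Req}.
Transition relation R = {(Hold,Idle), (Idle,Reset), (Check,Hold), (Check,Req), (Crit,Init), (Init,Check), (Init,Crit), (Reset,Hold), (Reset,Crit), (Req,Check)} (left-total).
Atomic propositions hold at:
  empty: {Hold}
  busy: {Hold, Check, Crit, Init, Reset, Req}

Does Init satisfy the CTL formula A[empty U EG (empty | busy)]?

Yes

Sat(empty | busy) = {Hold, Check, Crit, Init, Reset, Req}
EG (empty | busy): greatest fixpoint, start Z0 = {Hold, Check, Crit, Init, Reset, Req}, keep only states in Sat with some successor in Z. Z1 = {Check, Crit, Init, Reset, Req}; fixed.
Sat(EG (empty | busy)) = {Check, Crit, Init, Reset, Req}
A[empty U EG (empty | busy)]: least fixpoint, start Z0 = Sat(EG (empty | busy)) = {Check, Crit, Init, Reset, Req}, add states in Sat(empty) with every successor in Z. Already a fixed point.
Sat(A[empty U EG (empty | busy)]) = {Check, Crit, Init, Reset, Req}
Init ∈ Sat(A[empty U EG (empty | busy)]) = {Check, Crit, Init, Reset, Req}, so the formula holds at Init.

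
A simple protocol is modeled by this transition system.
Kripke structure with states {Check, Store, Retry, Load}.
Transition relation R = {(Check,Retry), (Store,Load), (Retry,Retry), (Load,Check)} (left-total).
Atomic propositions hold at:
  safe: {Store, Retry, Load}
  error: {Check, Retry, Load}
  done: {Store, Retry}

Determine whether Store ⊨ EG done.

No

EG done: greatest fixpoint, start Z0 = {Store, Retry}, keep only states in Sat with some successor in Z. Z1 = {Retry}; fixed.
Sat(EG done) = {Retry}
Store ∉ Sat(EG done) = {Retry}, so the formula does not hold at Store.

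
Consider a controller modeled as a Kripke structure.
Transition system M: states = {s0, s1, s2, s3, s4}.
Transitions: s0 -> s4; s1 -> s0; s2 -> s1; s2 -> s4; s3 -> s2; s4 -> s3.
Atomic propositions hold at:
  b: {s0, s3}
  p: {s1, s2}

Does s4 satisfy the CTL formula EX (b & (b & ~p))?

Sat(~p) = {s0, s3, s4}
Sat(b & ~p) = {s0, s3}
Sat(b & (b & ~p)) = {s0, s3}
Sat(EX (b & (b & ~p))) = {s : some successor in {s0, s3}} = {s1, s4}
s4 ∈ Sat(EX (b & (b & ~p))) = {s1, s4}, so the formula holds at s4.

Yes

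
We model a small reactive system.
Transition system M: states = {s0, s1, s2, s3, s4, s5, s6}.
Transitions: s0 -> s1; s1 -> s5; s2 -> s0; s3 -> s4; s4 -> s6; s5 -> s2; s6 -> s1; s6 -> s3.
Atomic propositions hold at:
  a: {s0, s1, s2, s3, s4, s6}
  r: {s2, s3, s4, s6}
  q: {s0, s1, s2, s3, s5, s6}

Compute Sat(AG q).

{s0, s1, s2, s5}

AG q: greatest fixpoint, start Z0 = {s0, s1, s2, s3, s5, s6}, keep only states in Sat with every successor in Z. Z1 = {s0, s1, s2, s5, s6}; Z2 = {s0, s1, s2, s5}; fixed.
Sat(AG q) = {s0, s1, s2, s5}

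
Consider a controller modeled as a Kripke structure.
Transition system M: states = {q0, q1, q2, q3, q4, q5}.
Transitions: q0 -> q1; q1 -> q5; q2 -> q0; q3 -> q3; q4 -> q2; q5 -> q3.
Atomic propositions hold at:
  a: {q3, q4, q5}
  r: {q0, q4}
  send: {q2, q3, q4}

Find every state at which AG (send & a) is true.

Sat(send & a) = {q3, q4}
AG (send & a): greatest fixpoint, start Z0 = {q3, q4}, keep only states in Sat with every successor in Z. Z1 = {q3}; fixed.
Sat(AG (send & a)) = {q3}

{q3}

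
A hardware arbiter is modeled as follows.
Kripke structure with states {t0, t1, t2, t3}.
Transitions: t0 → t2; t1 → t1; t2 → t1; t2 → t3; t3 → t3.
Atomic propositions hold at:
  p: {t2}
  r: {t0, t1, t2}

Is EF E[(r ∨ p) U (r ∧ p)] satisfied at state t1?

Sat(r ∨ p) = {t0, t1, t2}
Sat(r ∧ p) = {t2}
E[(r ∨ p) U (r ∧ p)]: least fixpoint, start Z0 = Sat((r ∧ p)) = {t2}, add states in Sat(r ∨ p) with some successor in Z. Z1 = {t0, t2}; fixed.
Sat(E[(r ∨ p) U (r ∧ p)]) = {t0, t2}
EF E[(r ∨ p) U (r ∧ p)]: least fixpoint, start Z0 = {t0, t2}, add states with some successor in Z. Already a fixed point.
Sat(EF E[(r ∨ p) U (r ∧ p)]) = {t0, t2}
t1 ∉ Sat(EF E[(r ∨ p) U (r ∧ p)]) = {t0, t2}, so the formula does not hold at t1.

No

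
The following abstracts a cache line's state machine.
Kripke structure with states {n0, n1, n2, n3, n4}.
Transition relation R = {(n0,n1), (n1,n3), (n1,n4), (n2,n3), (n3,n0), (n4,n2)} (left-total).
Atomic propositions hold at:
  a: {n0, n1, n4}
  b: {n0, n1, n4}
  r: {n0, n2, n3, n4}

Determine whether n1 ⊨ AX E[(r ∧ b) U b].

No

Sat(r ∧ b) = {n0, n4}
E[(r ∧ b) U b]: least fixpoint, start Z0 = Sat(b) = {n0, n1, n4}, add states in Sat(r ∧ b) with some successor in Z. Already a fixed point.
Sat(E[(r ∧ b) U b]) = {n0, n1, n4}
Sat(AX E[(r ∧ b) U b]) = {s : every successor in {n0, n1, n4}} = {n0, n3}
n1 ∉ Sat(AX E[(r ∧ b) U b]) = {n0, n3}, so the formula does not hold at n1.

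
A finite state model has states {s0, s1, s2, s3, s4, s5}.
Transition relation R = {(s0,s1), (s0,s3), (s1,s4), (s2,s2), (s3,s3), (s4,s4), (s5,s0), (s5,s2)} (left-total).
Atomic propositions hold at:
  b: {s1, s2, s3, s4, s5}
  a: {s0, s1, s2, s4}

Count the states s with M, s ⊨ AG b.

4

AG b: greatest fixpoint, start Z0 = {s1, s2, s3, s4, s5}, keep only states in Sat with every successor in Z. Z1 = {s1, s2, s3, s4}; fixed.
Sat(AG b) = {s1, s2, s3, s4}
|Sat(AG b)| = |{s1, s2, s3, s4}| = 4.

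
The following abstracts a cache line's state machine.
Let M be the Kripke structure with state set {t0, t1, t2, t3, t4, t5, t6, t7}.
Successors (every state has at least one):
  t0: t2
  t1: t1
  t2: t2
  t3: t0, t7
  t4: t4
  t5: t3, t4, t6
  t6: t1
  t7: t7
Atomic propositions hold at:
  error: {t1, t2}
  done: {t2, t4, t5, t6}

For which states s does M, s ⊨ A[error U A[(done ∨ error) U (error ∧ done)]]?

Sat(done ∨ error) = {t1, t2, t4, t5, t6}
Sat(error ∧ done) = {t2}
A[(done ∨ error) U (error ∧ done)]: least fixpoint, start Z0 = Sat((error ∧ done)) = {t2}, add states in Sat(done ∨ error) with every successor in Z. Already a fixed point.
Sat(A[(done ∨ error) U (error ∧ done)]) = {t2}
A[error U A[(done ∨ error) U (error ∧ done)]]: least fixpoint, start Z0 = Sat(A[(done ∨ error) U (error ∧ done)]) = {t2}, add states in Sat(error) with every successor in Z. Already a fixed point.
Sat(A[error U A[(done ∨ error) U (error ∧ done)]]) = {t2}

{t2}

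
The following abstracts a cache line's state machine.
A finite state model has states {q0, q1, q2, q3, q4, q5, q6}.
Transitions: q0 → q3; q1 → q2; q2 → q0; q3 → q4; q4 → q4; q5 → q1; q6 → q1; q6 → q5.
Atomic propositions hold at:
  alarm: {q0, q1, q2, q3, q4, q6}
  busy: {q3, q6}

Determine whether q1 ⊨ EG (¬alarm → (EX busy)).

Sat(¬alarm) = {q5}
Sat(EX busy) = {s : some successor in {q3, q6}} = {q0}
Sat(¬alarm → (EX busy)) = {q0, q1, q2, q3, q4, q6}
EG (¬alarm → (EX busy)): greatest fixpoint, start Z0 = {q0, q1, q2, q3, q4, q6}, keep only states in Sat with some successor in Z. Already a fixed point.
Sat(EG (¬alarm → (EX busy))) = {q0, q1, q2, q3, q4, q6}
q1 ∈ Sat(EG (¬alarm → (EX busy))) = {q0, q1, q2, q3, q4, q6}, so the formula holds at q1.

Yes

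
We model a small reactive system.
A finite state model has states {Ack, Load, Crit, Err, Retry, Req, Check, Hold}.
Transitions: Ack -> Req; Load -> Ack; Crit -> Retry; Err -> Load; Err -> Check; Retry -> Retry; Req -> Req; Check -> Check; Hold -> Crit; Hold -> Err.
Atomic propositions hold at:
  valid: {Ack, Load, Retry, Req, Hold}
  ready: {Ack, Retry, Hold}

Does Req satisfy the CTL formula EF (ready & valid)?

No

Sat(ready & valid) = {Ack, Retry, Hold}
EF (ready & valid): least fixpoint, start Z0 = {Ack, Retry, Hold}, add states with some successor in Z. Z1 = {Ack, Load, Crit, Retry, Hold}; Z2 = {Ack, Load, Crit, Err, Retry, Hold}; fixed.
Sat(EF (ready & valid)) = {Ack, Load, Crit, Err, Retry, Hold}
Req ∉ Sat(EF (ready & valid)) = {Ack, Load, Crit, Err, Retry, Hold}, so the formula does not hold at Req.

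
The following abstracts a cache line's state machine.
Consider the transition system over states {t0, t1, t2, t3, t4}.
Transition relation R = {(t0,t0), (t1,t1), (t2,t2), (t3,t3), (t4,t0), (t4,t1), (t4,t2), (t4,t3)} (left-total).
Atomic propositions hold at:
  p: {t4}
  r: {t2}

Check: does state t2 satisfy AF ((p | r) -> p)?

Sat(p | r) = {t2, t4}
Sat((p | r) -> p) = {t0, t1, t3, t4}
AF ((p | r) -> p): least fixpoint, start Z0 = {t0, t1, t3, t4}, add states with every successor in Z. Already a fixed point.
Sat(AF ((p | r) -> p)) = {t0, t1, t3, t4}
t2 ∉ Sat(AF ((p | r) -> p)) = {t0, t1, t3, t4}, so the formula does not hold at t2.

No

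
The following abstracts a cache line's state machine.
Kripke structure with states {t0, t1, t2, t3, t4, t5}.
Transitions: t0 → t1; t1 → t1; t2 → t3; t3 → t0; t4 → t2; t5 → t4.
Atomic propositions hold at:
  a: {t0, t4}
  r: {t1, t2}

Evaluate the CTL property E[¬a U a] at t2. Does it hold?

Yes

Sat(¬a) = {t1, t2, t3, t5}
E[¬a U a]: least fixpoint, start Z0 = Sat(a) = {t0, t4}, add states in Sat(¬a) with some successor in Z. Z1 = {t0, t3, t4, t5}; Z2 = {t0, t2, t3, t4, t5}; fixed.
Sat(E[¬a U a]) = {t0, t2, t3, t4, t5}
t2 ∈ Sat(E[¬a U a]) = {t0, t2, t3, t4, t5}, so the formula holds at t2.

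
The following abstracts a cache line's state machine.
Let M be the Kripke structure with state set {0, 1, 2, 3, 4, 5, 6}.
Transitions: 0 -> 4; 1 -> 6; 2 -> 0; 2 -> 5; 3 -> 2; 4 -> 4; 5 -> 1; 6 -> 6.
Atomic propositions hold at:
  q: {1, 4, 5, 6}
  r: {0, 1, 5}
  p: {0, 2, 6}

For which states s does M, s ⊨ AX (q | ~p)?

Sat(~p) = {1, 3, 4, 5}
Sat(q | ~p) = {1, 3, 4, 5, 6}
Sat(AX (q | ~p)) = {s : every successor in {1, 3, 4, 5, 6}} = {0, 1, 4, 5, 6}

{0, 1, 4, 5, 6}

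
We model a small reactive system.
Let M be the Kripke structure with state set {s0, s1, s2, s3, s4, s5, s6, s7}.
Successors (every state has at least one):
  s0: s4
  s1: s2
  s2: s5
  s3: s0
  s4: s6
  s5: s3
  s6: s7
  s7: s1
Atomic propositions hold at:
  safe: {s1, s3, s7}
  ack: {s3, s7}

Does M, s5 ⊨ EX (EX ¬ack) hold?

Yes

Sat(¬ack) = {s0, s1, s2, s4, s5, s6}
Sat(EX ¬ack) = {s : some successor in {s0, s1, s2, s4, s5, s6}} = {s0, s1, s2, s3, s4, s7}
Sat(EX (EX ¬ack)) = {s : some successor in {s0, s1, s2, s3, s4, s7}} = {s0, s1, s3, s5, s6, s7}
s5 ∈ Sat(EX (EX ¬ack)) = {s0, s1, s3, s5, s6, s7}, so the formula holds at s5.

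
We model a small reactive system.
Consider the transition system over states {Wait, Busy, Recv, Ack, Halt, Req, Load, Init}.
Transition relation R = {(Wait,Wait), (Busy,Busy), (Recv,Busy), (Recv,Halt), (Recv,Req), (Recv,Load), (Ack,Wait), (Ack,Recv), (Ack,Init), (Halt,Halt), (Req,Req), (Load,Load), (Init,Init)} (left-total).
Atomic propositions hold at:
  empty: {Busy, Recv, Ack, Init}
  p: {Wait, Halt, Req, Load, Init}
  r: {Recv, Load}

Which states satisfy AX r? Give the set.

Sat(AX r) = {s : every successor in {Recv, Load}} = {Load}

{Load}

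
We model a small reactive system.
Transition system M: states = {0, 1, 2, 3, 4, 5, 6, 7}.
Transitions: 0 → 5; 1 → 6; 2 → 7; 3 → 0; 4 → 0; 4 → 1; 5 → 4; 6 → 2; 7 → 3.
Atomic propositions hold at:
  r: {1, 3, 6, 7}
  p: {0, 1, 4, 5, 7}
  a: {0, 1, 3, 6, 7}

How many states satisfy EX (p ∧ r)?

Sat(p ∧ r) = {1, 7}
Sat(EX (p ∧ r)) = {s : some successor in {1, 7}} = {2, 4}
|Sat(EX (p ∧ r))| = |{2, 4}| = 2.

2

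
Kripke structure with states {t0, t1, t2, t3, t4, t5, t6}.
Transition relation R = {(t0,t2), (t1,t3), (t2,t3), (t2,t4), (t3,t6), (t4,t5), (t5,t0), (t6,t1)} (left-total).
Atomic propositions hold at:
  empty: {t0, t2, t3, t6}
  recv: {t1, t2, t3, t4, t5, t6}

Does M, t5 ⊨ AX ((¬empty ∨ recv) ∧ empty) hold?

Sat(¬empty) = {t1, t4, t5}
Sat(¬empty ∨ recv) = {t1, t2, t3, t4, t5, t6}
Sat((¬empty ∨ recv) ∧ empty) = {t2, t3, t6}
Sat(AX ((¬empty ∨ recv) ∧ empty)) = {s : every successor in {t2, t3, t6}} = {t0, t1, t3}
t5 ∉ Sat(AX ((¬empty ∨ recv) ∧ empty)) = {t0, t1, t3}, so the formula does not hold at t5.

No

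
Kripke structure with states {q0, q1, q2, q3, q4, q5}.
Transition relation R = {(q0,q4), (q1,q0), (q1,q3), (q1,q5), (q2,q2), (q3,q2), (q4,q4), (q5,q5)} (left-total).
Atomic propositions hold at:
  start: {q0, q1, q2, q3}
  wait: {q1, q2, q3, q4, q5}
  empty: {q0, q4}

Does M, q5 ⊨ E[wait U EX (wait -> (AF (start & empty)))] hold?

Sat(start & empty) = {q0}
AF (start & empty): least fixpoint, start Z0 = {q0}, add states with every successor in Z. Already a fixed point.
Sat(AF (start & empty)) = {q0}
Sat(wait -> (AF (start & empty))) = {q0}
Sat(EX (wait -> (AF (start & empty)))) = {s : some successor in {q0}} = {q1}
E[wait U EX (wait -> (AF (start & empty)))]: least fixpoint, start Z0 = Sat(EX (wait -> (AF (start & empty)))) = {q1}, add states in Sat(wait) with some successor in Z. Already a fixed point.
Sat(E[wait U EX (wait -> (AF (start & empty)))]) = {q1}
q5 ∉ Sat(E[wait U EX (wait -> (AF (start & empty)))]) = {q1}, so the formula does not hold at q5.

No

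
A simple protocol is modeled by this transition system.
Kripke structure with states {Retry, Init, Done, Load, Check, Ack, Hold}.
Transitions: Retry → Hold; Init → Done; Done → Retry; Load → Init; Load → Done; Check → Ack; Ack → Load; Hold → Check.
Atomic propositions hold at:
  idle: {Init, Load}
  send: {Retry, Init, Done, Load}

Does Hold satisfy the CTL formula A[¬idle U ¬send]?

Yes

Sat(¬idle) = {Retry, Done, Check, Ack, Hold}
Sat(¬send) = {Check, Ack, Hold}
A[¬idle U ¬send]: least fixpoint, start Z0 = Sat(¬send) = {Check, Ack, Hold}, add states in Sat(¬idle) with every successor in Z. Z1 = {Retry, Check, Ack, Hold}; Z2 = {Retry, Done, Check, Ack, Hold}; fixed.
Sat(A[¬idle U ¬send]) = {Retry, Done, Check, Ack, Hold}
Hold ∈ Sat(A[¬idle U ¬send]) = {Retry, Done, Check, Ack, Hold}, so the formula holds at Hold.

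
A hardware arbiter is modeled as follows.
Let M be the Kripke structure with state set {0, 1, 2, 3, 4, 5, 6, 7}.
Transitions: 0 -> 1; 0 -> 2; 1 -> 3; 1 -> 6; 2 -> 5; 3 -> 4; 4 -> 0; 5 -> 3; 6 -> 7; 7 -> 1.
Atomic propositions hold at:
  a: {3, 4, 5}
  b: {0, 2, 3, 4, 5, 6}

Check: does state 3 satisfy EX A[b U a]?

Yes

A[b U a]: least fixpoint, start Z0 = Sat(a) = {3, 4, 5}, add states in Sat(b) with every successor in Z. Z1 = {2, 3, 4, 5}; fixed.
Sat(A[b U a]) = {2, 3, 4, 5}
Sat(EX A[b U a]) = {s : some successor in {2, 3, 4, 5}} = {0, 1, 2, 3, 5}
3 ∈ Sat(EX A[b U a]) = {0, 1, 2, 3, 5}, so the formula holds at 3.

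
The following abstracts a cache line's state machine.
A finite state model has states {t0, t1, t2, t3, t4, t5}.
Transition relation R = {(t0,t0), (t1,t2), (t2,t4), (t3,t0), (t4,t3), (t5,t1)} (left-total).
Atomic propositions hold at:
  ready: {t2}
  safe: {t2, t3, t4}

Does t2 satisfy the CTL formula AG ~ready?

Sat(~ready) = {t0, t1, t3, t4, t5}
AG ~ready: greatest fixpoint, start Z0 = {t0, t1, t3, t4, t5}, keep only states in Sat with every successor in Z. Z1 = {t0, t3, t4, t5}; Z2 = {t0, t3, t4}; fixed.
Sat(AG ~ready) = {t0, t3, t4}
t2 ∉ Sat(AG ~ready) = {t0, t3, t4}, so the formula does not hold at t2.

No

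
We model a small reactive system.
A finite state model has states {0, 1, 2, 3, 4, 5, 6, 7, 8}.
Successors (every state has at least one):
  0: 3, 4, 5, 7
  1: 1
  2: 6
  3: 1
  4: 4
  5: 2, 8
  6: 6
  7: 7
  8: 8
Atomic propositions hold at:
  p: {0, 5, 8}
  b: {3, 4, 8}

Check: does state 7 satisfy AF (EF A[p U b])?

A[p U b]: least fixpoint, start Z0 = Sat(b) = {3, 4, 8}, add states in Sat(p) with every successor in Z. Already a fixed point.
Sat(A[p U b]) = {3, 4, 8}
EF A[p U b]: least fixpoint, start Z0 = {3, 4, 8}, add states with some successor in Z. Z1 = {0, 3, 4, 5, 8}; fixed.
Sat(EF A[p U b]) = {0, 3, 4, 5, 8}
AF (EF A[p U b]): least fixpoint, start Z0 = {0, 3, 4, 5, 8}, add states with every successor in Z. Already a fixed point.
Sat(AF (EF A[p U b])) = {0, 3, 4, 5, 8}
7 ∉ Sat(AF (EF A[p U b])) = {0, 3, 4, 5, 8}, so the formula does not hold at 7.

No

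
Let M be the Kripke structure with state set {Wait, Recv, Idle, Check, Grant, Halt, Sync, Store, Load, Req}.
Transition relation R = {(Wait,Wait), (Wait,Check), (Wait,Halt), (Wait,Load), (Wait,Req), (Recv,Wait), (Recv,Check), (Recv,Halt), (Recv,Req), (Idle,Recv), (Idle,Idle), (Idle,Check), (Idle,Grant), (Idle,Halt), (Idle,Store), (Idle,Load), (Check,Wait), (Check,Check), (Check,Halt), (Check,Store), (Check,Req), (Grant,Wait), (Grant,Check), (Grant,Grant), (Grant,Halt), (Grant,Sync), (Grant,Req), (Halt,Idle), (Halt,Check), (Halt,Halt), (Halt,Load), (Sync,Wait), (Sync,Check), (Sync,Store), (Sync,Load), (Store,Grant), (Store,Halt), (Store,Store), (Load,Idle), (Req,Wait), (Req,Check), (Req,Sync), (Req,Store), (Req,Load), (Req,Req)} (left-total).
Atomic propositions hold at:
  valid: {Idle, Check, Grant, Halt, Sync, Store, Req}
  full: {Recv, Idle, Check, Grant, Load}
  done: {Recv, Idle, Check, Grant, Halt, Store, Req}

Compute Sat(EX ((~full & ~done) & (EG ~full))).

Sat(~full) = {Wait, Halt, Sync, Store, Req}
Sat(~done) = {Wait, Sync, Load}
Sat(~full & ~done) = {Wait, Sync}
EG ~full: greatest fixpoint, start Z0 = {Wait, Halt, Sync, Store, Req}, keep only states in Sat with some successor in Z. Already a fixed point.
Sat(EG ~full) = {Wait, Halt, Sync, Store, Req}
Sat((~full & ~done) & (EG ~full)) = {Wait, Sync}
Sat(EX ((~full & ~done) & (EG ~full))) = {s : some successor in {Wait, Sync}} = {Wait, Recv, Check, Grant, Sync, Req}

{Wait, Recv, Check, Grant, Sync, Req}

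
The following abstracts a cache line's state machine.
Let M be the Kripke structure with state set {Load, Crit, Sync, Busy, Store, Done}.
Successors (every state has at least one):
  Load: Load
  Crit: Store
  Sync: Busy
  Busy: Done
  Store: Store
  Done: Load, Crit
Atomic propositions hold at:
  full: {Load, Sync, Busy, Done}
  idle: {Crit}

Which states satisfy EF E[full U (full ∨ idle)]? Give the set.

Sat(full ∨ idle) = {Load, Crit, Sync, Busy, Done}
E[full U (full ∨ idle)]: least fixpoint, start Z0 = Sat((full ∨ idle)) = {Load, Crit, Sync, Busy, Done}, add states in Sat(full) with some successor in Z. Already a fixed point.
Sat(E[full U (full ∨ idle)]) = {Load, Crit, Sync, Busy, Done}
EF E[full U (full ∨ idle)]: least fixpoint, start Z0 = {Load, Crit, Sync, Busy, Done}, add states with some successor in Z. Already a fixed point.
Sat(EF E[full U (full ∨ idle)]) = {Load, Crit, Sync, Busy, Done}

{Load, Crit, Sync, Busy, Done}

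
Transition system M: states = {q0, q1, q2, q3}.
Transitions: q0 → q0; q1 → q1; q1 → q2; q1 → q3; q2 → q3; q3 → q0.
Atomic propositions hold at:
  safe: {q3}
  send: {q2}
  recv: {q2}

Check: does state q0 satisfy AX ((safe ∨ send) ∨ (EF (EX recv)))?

No

Sat(safe ∨ send) = {q2, q3}
Sat(EX recv) = {s : some successor in {q2}} = {q1}
EF (EX recv): least fixpoint, start Z0 = {q1}, add states with some successor in Z. Already a fixed point.
Sat(EF (EX recv)) = {q1}
Sat((safe ∨ send) ∨ (EF (EX recv))) = {q1, q2, q3}
Sat(AX ((safe ∨ send) ∨ (EF (EX recv)))) = {s : every successor in {q1, q2, q3}} = {q1, q2}
q0 ∉ Sat(AX ((safe ∨ send) ∨ (EF (EX recv)))) = {q1, q2}, so the formula does not hold at q0.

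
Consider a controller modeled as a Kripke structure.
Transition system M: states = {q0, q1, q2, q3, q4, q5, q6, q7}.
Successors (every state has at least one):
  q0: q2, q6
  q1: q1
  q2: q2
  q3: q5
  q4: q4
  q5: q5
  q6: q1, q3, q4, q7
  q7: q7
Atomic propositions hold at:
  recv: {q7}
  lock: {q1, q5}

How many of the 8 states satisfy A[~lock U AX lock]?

3

Sat(~lock) = {q0, q2, q3, q4, q6, q7}
Sat(AX lock) = {s : every successor in {q1, q5}} = {q1, q3, q5}
A[~lock U AX lock]: least fixpoint, start Z0 = Sat(AX lock) = {q1, q3, q5}, add states in Sat(~lock) with every successor in Z. Already a fixed point.
Sat(A[~lock U AX lock]) = {q1, q3, q5}
|Sat(A[~lock U AX lock])| = |{q1, q3, q5}| = 3.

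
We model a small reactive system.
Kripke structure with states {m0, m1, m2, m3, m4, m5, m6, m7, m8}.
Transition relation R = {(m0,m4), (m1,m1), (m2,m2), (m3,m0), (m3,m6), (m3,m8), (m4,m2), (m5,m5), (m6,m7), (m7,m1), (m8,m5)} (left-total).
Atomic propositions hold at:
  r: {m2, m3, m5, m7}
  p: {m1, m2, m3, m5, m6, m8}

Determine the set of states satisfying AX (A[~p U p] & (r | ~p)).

{m0, m2, m4, m5, m6, m8}

Sat(~p) = {m0, m4, m7}
A[~p U p]: least fixpoint, start Z0 = Sat(p) = {m1, m2, m3, m5, m6, m8}, add states in Sat(~p) with every successor in Z. Z1 = {m1, m2, m3, m4, m5, m6, m7, m8}; Z2 = {m0, m1, m2, m3, m4, m5, m6, m7, m8}; fixed.
Sat(A[~p U p]) = {m0, m1, m2, m3, m4, m5, m6, m7, m8}
Sat(r | ~p) = {m0, m2, m3, m4, m5, m7}
Sat(A[~p U p] & (r | ~p)) = {m0, m2, m3, m4, m5, m7}
Sat(AX (A[~p U p] & (r | ~p))) = {s : every successor in {m0, m2, m3, m4, m5, m7}} = {m0, m2, m4, m5, m6, m8}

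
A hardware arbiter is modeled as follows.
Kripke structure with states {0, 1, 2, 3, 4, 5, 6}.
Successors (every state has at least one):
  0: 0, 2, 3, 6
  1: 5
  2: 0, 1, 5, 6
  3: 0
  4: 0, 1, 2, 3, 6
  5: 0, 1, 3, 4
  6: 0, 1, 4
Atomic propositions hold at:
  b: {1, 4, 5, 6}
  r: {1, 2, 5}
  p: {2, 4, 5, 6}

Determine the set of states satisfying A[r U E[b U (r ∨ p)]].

Sat(r ∨ p) = {1, 2, 4, 5, 6}
E[b U (r ∨ p)]: least fixpoint, start Z0 = Sat((r ∨ p)) = {1, 2, 4, 5, 6}, add states in Sat(b) with some successor in Z. Already a fixed point.
Sat(E[b U (r ∨ p)]) = {1, 2, 4, 5, 6}
A[r U E[b U (r ∨ p)]]: least fixpoint, start Z0 = Sat(E[b U (r ∨ p)]) = {1, 2, 4, 5, 6}, add states in Sat(r) with every successor in Z. Already a fixed point.
Sat(A[r U E[b U (r ∨ p)]]) = {1, 2, 4, 5, 6}

{1, 2, 4, 5, 6}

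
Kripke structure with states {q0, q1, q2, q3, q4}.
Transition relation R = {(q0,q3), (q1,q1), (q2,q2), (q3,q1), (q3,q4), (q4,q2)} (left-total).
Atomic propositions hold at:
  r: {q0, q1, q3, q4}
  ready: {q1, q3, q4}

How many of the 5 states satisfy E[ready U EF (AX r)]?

3

Sat(AX r) = {s : every successor in {q0, q1, q3, q4}} = {q0, q1, q3}
EF (AX r): least fixpoint, start Z0 = {q0, q1, q3}, add states with some successor in Z. Already a fixed point.
Sat(EF (AX r)) = {q0, q1, q3}
E[ready U EF (AX r)]: least fixpoint, start Z0 = Sat(EF (AX r)) = {q0, q1, q3}, add states in Sat(ready) with some successor in Z. Already a fixed point.
Sat(E[ready U EF (AX r)]) = {q0, q1, q3}
|Sat(E[ready U EF (AX r)])| = |{q0, q1, q3}| = 3.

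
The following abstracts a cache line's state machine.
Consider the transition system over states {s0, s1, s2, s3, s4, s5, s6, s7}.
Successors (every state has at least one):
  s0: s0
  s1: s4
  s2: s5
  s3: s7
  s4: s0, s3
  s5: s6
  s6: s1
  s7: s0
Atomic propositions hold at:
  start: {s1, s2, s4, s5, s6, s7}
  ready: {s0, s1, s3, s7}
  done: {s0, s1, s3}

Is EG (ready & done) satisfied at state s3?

Sat(ready & done) = {s0, s1, s3}
EG (ready & done): greatest fixpoint, start Z0 = {s0, s1, s3}, keep only states in Sat with some successor in Z. Z1 = {s0}; fixed.
Sat(EG (ready & done)) = {s0}
s3 ∉ Sat(EG (ready & done)) = {s0}, so the formula does not hold at s3.

No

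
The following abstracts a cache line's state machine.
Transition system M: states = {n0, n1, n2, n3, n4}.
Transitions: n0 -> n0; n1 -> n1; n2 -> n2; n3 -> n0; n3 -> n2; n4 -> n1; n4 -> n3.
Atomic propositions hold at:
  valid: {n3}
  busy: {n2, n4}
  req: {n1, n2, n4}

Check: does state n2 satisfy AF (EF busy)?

EF busy: least fixpoint, start Z0 = {n2, n4}, add states with some successor in Z. Z1 = {n2, n3, n4}; fixed.
Sat(EF busy) = {n2, n3, n4}
AF (EF busy): least fixpoint, start Z0 = {n2, n3, n4}, add states with every successor in Z. Already a fixed point.
Sat(AF (EF busy)) = {n2, n3, n4}
n2 ∈ Sat(AF (EF busy)) = {n2, n3, n4}, so the formula holds at n2.

Yes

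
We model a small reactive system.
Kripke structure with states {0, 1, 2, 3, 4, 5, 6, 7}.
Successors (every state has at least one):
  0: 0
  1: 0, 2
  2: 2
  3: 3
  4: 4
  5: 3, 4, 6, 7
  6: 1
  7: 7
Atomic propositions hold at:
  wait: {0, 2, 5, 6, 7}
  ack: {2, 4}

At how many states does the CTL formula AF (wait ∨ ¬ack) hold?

Sat(¬ack) = {0, 1, 3, 5, 6, 7}
Sat(wait ∨ ¬ack) = {0, 1, 2, 3, 5, 6, 7}
AF (wait ∨ ¬ack): least fixpoint, start Z0 = {0, 1, 2, 3, 5, 6, 7}, add states with every successor in Z. Already a fixed point.
Sat(AF (wait ∨ ¬ack)) = {0, 1, 2, 3, 5, 6, 7}
|Sat(AF (wait ∨ ¬ack))| = |{0, 1, 2, 3, 5, 6, 7}| = 7.

7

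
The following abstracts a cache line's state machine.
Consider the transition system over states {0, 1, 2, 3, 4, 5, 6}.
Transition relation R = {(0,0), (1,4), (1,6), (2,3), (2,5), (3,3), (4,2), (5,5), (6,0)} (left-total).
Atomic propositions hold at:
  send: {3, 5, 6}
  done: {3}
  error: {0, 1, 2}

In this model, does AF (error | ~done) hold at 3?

Sat(~done) = {0, 1, 2, 4, 5, 6}
Sat(error | ~done) = {0, 1, 2, 4, 5, 6}
AF (error | ~done): least fixpoint, start Z0 = {0, 1, 2, 4, 5, 6}, add states with every successor in Z. Already a fixed point.
Sat(AF (error | ~done)) = {0, 1, 2, 4, 5, 6}
3 ∉ Sat(AF (error | ~done)) = {0, 1, 2, 4, 5, 6}, so the formula does not hold at 3.

No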